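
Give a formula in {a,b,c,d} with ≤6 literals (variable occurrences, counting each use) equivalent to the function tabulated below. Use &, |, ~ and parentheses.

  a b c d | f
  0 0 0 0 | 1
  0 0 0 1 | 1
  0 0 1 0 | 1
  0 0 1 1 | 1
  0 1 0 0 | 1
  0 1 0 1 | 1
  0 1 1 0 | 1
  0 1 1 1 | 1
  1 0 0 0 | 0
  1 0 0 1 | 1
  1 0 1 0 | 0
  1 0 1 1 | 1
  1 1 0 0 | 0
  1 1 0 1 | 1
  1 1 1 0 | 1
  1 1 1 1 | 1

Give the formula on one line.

((~a | d) | ((c & a) & b))

  ~a = 1111111100000000
  (~a | d) = 1111111101010101
  (c & a) = 0000000000110011
  ((c & a) & b) = 0000000000000011
  ((~a | d) | ((c & a) & b)) = 1111111101010111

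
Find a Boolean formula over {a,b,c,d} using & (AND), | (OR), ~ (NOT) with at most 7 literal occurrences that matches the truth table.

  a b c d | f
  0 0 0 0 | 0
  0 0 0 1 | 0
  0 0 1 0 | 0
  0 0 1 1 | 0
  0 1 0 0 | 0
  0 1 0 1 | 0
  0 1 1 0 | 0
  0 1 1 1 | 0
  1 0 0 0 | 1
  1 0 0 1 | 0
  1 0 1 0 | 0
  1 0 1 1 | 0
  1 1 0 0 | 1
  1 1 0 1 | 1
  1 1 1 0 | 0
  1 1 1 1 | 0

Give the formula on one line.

  ~b = 1111000011110000
  (a & ~b) = 0000000011110000
  (b | (a & ~b)) = 0000111111111111
  ~c = 1100110011001100
  ((b | (a & ~b)) & ~c) = 0000110011001100
  ~d = 1010101010101010
  (~d | b) = 1010111110101111
  (a & (~d | b)) = 0000000010101111
  (((b | (a & ~b)) & ~c) & (a & (~d | b))) = 0000000010001100

(((b | (a & ~b)) & ~c) & (a & (~d | b)))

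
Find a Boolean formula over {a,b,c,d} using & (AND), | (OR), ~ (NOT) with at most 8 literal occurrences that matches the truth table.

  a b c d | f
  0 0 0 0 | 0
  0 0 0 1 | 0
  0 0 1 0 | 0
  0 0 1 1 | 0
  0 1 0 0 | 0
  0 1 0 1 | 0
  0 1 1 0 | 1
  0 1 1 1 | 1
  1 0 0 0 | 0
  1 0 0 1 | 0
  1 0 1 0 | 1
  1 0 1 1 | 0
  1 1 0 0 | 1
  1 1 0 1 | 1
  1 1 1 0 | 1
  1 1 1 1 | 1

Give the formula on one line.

(((~a | b) | (~d & c)) & ((c & b) | a))

  ~a = 1111111100000000
  (~a | b) = 1111111100001111
  ~d = 1010101010101010
  (~d & c) = 0010001000100010
  ((~a | b) | (~d & c)) = 1111111100101111
  (c & b) = 0000001100000011
  ((c & b) | a) = 0000001111111111
  (((~a | b) | (~d & c)) & ((c & b) | a)) = 0000001100101111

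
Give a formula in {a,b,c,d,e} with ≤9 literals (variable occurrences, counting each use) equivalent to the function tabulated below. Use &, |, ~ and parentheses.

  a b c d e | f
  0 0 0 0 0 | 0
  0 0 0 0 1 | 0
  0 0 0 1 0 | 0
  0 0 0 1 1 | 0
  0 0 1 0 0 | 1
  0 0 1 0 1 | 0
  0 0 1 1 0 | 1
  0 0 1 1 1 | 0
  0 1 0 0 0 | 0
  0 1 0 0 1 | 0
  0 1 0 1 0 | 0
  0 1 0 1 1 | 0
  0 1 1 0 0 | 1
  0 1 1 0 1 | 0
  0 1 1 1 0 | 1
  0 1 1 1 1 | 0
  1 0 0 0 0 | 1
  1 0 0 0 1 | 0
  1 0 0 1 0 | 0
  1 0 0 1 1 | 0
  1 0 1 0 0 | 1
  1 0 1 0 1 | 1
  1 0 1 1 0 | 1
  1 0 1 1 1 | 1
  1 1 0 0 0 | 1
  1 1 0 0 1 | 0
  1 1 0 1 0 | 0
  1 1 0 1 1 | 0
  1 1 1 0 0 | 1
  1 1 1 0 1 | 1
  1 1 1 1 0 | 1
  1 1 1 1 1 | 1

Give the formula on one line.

((c & ~e) | (((a & e) & c) | ((~e & a) & (~d & a))))

  ~e = 10101010101010101010101010101010
  (c & ~e) = 00001010000010100000101000001010
  (a & e) = 00000000000000000101010101010101
  ((a & e) & c) = 00000000000000000000010100000101
  (~e & a) = 00000000000000001010101010101010
  ~d = 11001100110011001100110011001100
  (~d & a) = 00000000000000001100110011001100
  ((~e & a) & (~d & a)) = 00000000000000001000100010001000
  (((a & e) & c) | ((~e & a) & (~d & a))) = 00000000000000001000110110001101
  ((c & ~e) | (((a & e) & c) | ((~e & a) & (~d & a)))) = 00001010000010101000111110001111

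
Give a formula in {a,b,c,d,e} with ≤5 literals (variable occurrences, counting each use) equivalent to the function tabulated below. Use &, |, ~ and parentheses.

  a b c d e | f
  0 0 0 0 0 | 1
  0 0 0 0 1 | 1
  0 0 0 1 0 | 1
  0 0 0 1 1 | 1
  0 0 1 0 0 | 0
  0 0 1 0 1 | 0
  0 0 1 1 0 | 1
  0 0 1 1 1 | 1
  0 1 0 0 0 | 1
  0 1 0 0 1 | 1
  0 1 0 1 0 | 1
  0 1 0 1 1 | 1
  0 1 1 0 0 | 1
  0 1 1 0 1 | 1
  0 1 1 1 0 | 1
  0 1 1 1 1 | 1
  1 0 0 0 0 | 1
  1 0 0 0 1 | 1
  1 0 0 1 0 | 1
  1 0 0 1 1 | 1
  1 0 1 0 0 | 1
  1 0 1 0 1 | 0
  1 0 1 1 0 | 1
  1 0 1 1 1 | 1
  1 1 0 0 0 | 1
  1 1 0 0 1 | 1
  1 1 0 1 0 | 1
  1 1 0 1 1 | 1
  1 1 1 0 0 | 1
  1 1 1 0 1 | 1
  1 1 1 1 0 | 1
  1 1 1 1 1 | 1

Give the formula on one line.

(((~e & a) | d) | (b | ~c))

  ~e = 10101010101010101010101010101010
  (~e & a) = 00000000000000001010101010101010
  ((~e & a) | d) = 00110011001100111011101110111011
  ~c = 11110000111100001111000011110000
  (b | ~c) = 11110000111111111111000011111111
  (((~e & a) | d) | (b | ~c)) = 11110011111111111111101111111111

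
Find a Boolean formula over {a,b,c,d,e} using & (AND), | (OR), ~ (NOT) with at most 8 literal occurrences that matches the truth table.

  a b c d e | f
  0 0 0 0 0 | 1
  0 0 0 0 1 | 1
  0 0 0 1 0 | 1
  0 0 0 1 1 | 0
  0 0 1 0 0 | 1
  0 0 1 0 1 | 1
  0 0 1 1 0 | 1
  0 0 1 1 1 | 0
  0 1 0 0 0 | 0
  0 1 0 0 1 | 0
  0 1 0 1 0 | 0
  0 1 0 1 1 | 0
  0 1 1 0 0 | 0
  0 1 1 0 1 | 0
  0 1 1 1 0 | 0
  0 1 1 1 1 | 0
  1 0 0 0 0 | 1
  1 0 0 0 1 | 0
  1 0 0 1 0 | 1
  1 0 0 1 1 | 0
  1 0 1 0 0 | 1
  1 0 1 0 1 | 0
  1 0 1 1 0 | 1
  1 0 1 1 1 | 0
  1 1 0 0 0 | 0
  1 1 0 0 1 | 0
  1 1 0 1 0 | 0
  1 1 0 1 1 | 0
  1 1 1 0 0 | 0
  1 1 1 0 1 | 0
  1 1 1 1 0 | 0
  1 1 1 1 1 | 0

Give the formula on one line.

(((~a | ~e) & ~b) & (~d | ~e))

  ~a = 11111111111111110000000000000000
  ~e = 10101010101010101010101010101010
  (~a | ~e) = 11111111111111111010101010101010
  ~b = 11111111000000001111111100000000
  ((~a | ~e) & ~b) = 11111111000000001010101000000000
  ~d = 11001100110011001100110011001100
  (~d | ~e) = 11101110111011101110111011101110
  (((~a | ~e) & ~b) & (~d | ~e)) = 11101110000000001010101000000000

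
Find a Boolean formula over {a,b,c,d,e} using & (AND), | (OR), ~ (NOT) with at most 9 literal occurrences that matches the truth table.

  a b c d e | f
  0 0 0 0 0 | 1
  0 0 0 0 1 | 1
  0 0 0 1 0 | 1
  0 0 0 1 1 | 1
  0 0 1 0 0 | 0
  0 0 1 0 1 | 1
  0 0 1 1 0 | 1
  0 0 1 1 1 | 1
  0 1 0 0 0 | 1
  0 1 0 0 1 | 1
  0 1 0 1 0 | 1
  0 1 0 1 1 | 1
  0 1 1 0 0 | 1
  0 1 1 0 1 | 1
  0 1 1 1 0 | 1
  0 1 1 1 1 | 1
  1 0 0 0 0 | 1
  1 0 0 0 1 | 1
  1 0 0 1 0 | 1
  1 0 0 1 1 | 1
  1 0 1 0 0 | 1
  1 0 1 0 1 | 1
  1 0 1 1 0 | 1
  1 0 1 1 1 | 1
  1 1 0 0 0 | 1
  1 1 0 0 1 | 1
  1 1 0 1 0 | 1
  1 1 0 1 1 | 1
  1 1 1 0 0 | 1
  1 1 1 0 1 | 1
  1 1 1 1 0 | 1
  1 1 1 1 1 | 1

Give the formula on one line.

(~c | ((b | d) | ((~d & (c & ~b)) & ((a | e) & c))))

  ~c = 11110000111100001111000011110000
  (b | d) = 00110011111111110011001111111111
  ~d = 11001100110011001100110011001100
  ~b = 11111111000000001111111100000000
  (c & ~b) = 00001111000000000000111100000000
  (~d & (c & ~b)) = 00001100000000000000110000000000
  (a | e) = 01010101010101011111111111111111
  ((a | e) & c) = 00000101000001010000111100001111
  ((~d & (c & ~b)) & ((a | e) & c)) = 00000100000000000000110000000000
  ((b | d) | ((~d & (c & ~b)) & ((a | e) & c))) = 00110111111111110011111111111111
  (~c | ((b | d) | ((~d & (c & ~b)) & ((a | e) & c)))) = 11110111111111111111111111111111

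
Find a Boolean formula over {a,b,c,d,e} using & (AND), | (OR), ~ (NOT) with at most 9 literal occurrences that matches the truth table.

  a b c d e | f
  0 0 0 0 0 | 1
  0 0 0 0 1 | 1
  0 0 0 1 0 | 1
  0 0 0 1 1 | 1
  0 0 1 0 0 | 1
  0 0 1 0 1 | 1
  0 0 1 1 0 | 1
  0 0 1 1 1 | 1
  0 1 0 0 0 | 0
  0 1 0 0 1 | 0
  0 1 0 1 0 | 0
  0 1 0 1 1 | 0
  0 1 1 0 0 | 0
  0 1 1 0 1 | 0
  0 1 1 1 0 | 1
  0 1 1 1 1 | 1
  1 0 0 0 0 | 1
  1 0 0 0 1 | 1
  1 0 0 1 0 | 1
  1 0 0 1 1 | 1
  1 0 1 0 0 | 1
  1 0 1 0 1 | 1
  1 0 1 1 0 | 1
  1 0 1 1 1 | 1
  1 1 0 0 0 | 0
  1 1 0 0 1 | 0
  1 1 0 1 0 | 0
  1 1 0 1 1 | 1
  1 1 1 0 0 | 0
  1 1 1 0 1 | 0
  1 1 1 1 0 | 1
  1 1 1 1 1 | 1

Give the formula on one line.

(~b | ((d & c) | (e & (d & a))))

  ~b = 11111111000000001111111100000000
  (d & c) = 00000011000000110000001100000011
  (d & a) = 00000000000000000011001100110011
  (e & (d & a)) = 00000000000000000001000100010001
  ((d & c) | (e & (d & a))) = 00000011000000110001001100010011
  (~b | ((d & c) | (e & (d & a)))) = 11111111000000111111111100010011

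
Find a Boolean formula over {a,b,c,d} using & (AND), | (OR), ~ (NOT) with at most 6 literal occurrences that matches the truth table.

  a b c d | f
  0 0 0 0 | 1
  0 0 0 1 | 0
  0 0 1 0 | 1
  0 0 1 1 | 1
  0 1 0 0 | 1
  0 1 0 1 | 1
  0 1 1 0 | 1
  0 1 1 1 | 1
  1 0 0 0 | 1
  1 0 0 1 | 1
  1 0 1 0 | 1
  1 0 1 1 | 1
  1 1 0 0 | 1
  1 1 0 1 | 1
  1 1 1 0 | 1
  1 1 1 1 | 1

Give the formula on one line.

  (b | c) = 0011111100111111
  ((b | c) | a) = 0011111111111111
  ~d = 1010101010101010
  (~d | a) = 1010101011111111
  (((b | c) | a) | (~d | a)) = 1011111111111111

(((b | c) | a) | (~d | a))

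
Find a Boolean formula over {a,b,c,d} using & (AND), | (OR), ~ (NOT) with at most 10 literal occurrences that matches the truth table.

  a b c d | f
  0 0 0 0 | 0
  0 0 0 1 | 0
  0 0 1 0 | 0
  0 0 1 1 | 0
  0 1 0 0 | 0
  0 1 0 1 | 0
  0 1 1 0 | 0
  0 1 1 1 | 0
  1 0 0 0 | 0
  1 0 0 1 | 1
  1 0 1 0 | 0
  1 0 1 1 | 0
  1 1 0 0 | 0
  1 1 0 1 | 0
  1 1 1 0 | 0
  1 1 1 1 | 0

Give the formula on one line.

((((a & c) | (a & (d & ~c))) & (~b & a)) & ~c)

  (a & c) = 0000000000110011
  ~c = 1100110011001100
  (d & ~c) = 0100010001000100
  (a & (d & ~c)) = 0000000001000100
  ((a & c) | (a & (d & ~c))) = 0000000001110111
  ~b = 1111000011110000
  (~b & a) = 0000000011110000
  (((a & c) | (a & (d & ~c))) & (~b & a)) = 0000000001110000
  ((((a & c) | (a & (d & ~c))) & (~b & a)) & ~c) = 0000000001000000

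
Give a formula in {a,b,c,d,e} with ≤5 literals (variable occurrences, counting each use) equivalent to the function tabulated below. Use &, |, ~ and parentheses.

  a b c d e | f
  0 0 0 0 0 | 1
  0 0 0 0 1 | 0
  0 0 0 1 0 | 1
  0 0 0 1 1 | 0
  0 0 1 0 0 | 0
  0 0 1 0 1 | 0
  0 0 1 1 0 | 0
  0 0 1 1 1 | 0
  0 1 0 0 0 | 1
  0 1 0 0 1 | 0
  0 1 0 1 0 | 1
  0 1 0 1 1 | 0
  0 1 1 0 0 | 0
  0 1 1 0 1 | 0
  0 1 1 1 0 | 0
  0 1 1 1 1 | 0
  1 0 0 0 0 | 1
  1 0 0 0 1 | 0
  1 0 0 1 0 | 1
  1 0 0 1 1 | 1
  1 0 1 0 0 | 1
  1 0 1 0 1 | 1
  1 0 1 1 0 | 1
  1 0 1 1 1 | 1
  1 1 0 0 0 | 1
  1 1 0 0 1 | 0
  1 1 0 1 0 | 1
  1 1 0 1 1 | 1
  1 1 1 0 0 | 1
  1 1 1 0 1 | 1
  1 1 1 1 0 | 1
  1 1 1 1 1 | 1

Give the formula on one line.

  (d | c) = 00111111001111110011111100111111
  (a & (d | c)) = 00000000000000000011111100111111
  ~e = 10101010101010101010101010101010
  ~c = 11110000111100001111000011110000
  (~e & ~c) = 10100000101000001010000010100000
  ((a & (d | c)) | (~e & ~c)) = 10100000101000001011111110111111

((a & (d | c)) | (~e & ~c))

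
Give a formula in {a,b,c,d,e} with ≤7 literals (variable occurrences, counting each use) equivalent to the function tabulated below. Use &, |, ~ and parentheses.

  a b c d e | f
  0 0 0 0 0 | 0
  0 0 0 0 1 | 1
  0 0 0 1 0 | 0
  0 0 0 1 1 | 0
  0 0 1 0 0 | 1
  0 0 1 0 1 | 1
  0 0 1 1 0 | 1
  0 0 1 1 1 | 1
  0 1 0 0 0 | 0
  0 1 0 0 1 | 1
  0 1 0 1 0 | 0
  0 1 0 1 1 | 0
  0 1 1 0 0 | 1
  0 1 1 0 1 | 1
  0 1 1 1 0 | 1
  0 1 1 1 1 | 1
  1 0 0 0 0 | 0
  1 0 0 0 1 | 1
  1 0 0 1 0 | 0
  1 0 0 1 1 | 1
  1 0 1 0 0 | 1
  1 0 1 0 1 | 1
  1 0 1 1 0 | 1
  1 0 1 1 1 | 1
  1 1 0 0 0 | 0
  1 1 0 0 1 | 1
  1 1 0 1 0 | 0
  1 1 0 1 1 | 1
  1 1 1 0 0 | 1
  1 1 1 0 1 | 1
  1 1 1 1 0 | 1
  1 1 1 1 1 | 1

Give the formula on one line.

(c | (e & ((a | c) | ~d)))

  (a | c) = 00001111000011111111111111111111
  ~d = 11001100110011001100110011001100
  ((a | c) | ~d) = 11001111110011111111111111111111
  (e & ((a | c) | ~d)) = 01000101010001010101010101010101
  (c | (e & ((a | c) | ~d))) = 01001111010011110101111101011111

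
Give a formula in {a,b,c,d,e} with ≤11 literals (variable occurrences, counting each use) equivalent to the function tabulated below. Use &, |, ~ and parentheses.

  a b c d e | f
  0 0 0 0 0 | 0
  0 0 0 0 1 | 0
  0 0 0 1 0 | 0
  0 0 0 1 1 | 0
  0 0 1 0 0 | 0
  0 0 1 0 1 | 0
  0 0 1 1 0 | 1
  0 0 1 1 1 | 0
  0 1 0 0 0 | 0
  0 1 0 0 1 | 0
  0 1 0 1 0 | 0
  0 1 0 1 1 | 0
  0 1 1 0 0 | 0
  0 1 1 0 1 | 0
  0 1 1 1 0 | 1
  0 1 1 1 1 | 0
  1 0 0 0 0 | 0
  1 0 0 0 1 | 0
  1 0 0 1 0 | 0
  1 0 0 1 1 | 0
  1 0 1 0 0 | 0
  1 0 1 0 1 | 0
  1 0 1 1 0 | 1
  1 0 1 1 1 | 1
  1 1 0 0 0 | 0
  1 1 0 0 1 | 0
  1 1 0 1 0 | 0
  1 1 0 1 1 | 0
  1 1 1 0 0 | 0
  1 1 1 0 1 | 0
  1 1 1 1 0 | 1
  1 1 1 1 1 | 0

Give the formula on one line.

(((c & (~b | (~e | ~c))) & d) & ((a & c) | (~e | ~d)))

  ~b = 11111111000000001111111100000000
  ~e = 10101010101010101010101010101010
  ~c = 11110000111100001111000011110000
  (~e | ~c) = 11111010111110101111101011111010
  (~b | (~e | ~c)) = 11111111111110101111111111111010
  (c & (~b | (~e | ~c))) = 00001111000010100000111100001010
  ((c & (~b | (~e | ~c))) & d) = 00000011000000100000001100000010
  (a & c) = 00000000000000000000111100001111
  ~d = 11001100110011001100110011001100
  (~e | ~d) = 11101110111011101110111011101110
  ((a & c) | (~e | ~d)) = 11101110111011101110111111101111
  (((c & (~b | (~e | ~c))) & d) & ((a & c) | (~e | ~d))) = 00000010000000100000001100000010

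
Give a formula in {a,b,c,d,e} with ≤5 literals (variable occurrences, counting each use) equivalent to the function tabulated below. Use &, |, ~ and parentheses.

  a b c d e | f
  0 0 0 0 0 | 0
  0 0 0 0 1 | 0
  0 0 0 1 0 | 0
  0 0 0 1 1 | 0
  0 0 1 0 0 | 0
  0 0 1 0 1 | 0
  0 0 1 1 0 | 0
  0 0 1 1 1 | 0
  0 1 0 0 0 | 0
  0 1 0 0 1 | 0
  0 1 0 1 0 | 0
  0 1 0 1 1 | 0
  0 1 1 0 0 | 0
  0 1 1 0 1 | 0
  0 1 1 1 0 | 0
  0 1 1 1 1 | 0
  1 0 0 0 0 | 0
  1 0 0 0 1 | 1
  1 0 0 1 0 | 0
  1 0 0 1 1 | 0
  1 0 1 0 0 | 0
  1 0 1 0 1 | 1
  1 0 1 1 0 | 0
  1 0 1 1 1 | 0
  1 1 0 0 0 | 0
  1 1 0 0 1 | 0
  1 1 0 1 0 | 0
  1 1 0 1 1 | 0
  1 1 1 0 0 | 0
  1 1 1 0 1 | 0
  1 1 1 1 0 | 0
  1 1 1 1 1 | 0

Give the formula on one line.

  ~b = 11111111000000001111111100000000
  (~b & a) = 00000000000000001111111100000000
  ~d = 11001100110011001100110011001100
  ((~b & a) & ~d) = 00000000000000001100110000000000
  (((~b & a) & ~d) & e) = 00000000000000000100010000000000

(((~b & a) & ~d) & e)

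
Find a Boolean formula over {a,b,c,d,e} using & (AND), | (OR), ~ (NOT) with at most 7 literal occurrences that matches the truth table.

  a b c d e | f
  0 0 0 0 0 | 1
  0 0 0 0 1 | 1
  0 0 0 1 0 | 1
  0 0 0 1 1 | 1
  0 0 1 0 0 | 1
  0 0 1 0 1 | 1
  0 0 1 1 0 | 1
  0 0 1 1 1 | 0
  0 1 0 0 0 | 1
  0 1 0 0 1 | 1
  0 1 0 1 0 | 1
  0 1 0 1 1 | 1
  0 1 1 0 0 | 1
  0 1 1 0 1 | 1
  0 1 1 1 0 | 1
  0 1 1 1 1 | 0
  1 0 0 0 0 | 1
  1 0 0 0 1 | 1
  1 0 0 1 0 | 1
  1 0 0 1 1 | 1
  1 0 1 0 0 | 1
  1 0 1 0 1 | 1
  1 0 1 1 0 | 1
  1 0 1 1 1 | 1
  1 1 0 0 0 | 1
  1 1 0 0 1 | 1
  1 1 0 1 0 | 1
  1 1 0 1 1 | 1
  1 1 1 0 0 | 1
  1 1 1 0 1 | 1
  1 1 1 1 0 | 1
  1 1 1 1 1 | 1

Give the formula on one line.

  ~e = 10101010101010101010101010101010
  ~d = 11001100110011001100110011001100
  (~e | ~d) = 11101110111011101110111011101110
  (a & d) = 00000000000000000011001100110011
  ~c = 11110000111100001111000011110000
  (~c | ~e) = 11111010111110101111101011111010
  ((a & d) | (~c | ~e)) = 11111010111110101111101111111011
  ((~e | ~d) | ((a & d) | (~c | ~e))) = 11111110111111101111111111111111

((~e | ~d) | ((a & d) | (~c | ~e)))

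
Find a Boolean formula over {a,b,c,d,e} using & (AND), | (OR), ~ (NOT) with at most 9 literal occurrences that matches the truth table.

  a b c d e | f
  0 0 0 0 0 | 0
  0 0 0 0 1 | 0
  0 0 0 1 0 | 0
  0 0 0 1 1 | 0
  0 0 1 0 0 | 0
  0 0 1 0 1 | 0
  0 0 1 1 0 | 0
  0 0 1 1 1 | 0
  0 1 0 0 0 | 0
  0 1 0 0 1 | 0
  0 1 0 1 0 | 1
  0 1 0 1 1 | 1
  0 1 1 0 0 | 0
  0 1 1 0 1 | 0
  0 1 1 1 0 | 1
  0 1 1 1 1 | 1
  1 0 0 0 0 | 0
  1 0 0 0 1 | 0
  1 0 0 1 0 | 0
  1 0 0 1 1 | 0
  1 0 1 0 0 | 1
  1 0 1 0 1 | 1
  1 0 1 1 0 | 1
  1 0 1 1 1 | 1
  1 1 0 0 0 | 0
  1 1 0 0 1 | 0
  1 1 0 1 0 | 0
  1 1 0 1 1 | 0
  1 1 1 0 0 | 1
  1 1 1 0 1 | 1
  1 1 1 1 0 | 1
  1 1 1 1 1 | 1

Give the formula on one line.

(((b & d) & (b & ~a)) | (a & c))

  (b & d) = 00000000001100110000000000110011
  ~a = 11111111111111110000000000000000
  (b & ~a) = 00000000111111110000000000000000
  ((b & d) & (b & ~a)) = 00000000001100110000000000000000
  (a & c) = 00000000000000000000111100001111
  (((b & d) & (b & ~a)) | (a & c)) = 00000000001100110000111100001111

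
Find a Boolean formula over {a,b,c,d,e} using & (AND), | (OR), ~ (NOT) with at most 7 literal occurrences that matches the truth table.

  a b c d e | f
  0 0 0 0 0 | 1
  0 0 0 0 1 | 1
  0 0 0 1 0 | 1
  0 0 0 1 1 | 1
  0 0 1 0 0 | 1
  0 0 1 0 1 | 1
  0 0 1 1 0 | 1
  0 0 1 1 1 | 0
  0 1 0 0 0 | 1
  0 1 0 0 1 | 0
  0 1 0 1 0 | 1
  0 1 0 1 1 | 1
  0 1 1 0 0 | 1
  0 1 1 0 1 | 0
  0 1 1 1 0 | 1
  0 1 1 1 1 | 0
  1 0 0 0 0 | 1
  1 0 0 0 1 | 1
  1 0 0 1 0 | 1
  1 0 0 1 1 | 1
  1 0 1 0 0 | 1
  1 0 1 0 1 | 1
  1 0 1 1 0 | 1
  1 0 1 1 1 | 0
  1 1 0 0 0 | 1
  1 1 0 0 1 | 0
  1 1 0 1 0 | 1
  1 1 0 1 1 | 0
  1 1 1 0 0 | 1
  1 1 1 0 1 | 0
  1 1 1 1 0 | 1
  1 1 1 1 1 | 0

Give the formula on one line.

  ~c = 11110000111100001111000011110000
  ~d = 11001100110011001100110011001100
  (~c | ~d) = 11111100111111001111110011111100
  ~e = 10101010101010101010101010101010
  ((~c | ~d) | ~e) = 11111110111111101111111011111110
  ~b = 11111111000000001111111100000000
  ~a = 11111111111111110000000000000000
  (d & ~a) = 00110011001100110000000000000000
  (~b | (d & ~a)) = 11111111001100111111111100000000
  (((~c | ~d) | ~e) & (~b | (d & ~a))) = 11111110001100101111111000000000
  ((((~c | ~d) | ~e) & (~b | (d & ~a))) | ~e) = 11111110101110101111111010101010

((((~c | ~d) | ~e) & (~b | (d & ~a))) | ~e)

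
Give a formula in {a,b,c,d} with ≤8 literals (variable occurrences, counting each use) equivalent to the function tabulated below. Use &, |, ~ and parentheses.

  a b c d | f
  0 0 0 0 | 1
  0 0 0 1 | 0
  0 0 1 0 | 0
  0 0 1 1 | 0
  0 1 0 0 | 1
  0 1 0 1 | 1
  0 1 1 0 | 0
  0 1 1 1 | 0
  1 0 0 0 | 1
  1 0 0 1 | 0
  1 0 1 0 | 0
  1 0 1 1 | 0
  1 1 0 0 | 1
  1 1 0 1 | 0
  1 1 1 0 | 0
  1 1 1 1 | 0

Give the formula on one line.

((((~c & ~a) & b) | ((~c & ~d) & ~b)) | (~c & ~d))

  ~c = 1100110011001100
  ~a = 1111111100000000
  (~c & ~a) = 1100110000000000
  ((~c & ~a) & b) = 0000110000000000
  ~d = 1010101010101010
  (~c & ~d) = 1000100010001000
  ~b = 1111000011110000
  ((~c & ~d) & ~b) = 1000000010000000
  (((~c & ~a) & b) | ((~c & ~d) & ~b)) = 1000110010000000
  ((((~c & ~a) & b) | ((~c & ~d) & ~b)) | (~c & ~d)) = 1000110010001000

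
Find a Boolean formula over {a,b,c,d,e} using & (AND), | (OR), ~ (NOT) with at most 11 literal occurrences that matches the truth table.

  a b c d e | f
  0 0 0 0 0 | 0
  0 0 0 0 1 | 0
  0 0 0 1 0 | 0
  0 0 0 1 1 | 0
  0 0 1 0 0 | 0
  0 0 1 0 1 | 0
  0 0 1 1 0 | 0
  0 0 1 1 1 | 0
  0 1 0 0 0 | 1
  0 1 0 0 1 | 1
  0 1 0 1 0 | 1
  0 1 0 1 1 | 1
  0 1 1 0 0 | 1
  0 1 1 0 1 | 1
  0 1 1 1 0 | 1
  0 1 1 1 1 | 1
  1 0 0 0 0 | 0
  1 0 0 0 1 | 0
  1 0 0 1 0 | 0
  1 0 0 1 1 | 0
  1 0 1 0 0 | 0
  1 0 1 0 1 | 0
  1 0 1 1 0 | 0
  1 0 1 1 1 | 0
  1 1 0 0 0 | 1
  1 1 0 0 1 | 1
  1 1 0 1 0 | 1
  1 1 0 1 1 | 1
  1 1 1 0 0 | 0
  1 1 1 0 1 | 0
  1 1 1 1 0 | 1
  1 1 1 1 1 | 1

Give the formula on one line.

  ~b = 11111111000000001111111100000000
  ~a = 11111111111111110000000000000000
  (~a | d) = 11111111111111110011001100110011
  (~b | (~a | d)) = 11111111111111111111111100110011
  (c & d) = 00000011000000110000001100000011
  ~d = 11001100110011001100110011001100
  ((c & d) | ~d) = 11001111110011111100111111001111
  ~c = 11110000111100001111000011110000
  (((c & d) | ~d) & ~c) = 11000000110000001100000011000000
  ((~b | (~a | d)) | (((c & d) | ~d) & ~c)) = 11111111111111111111111111110011
  (((~b | (~a | d)) | (((c & d) | ~d) & ~c)) & b) = 00000000111111110000000011110011

(((~b | (~a | d)) | (((c & d) | ~d) & ~c)) & b)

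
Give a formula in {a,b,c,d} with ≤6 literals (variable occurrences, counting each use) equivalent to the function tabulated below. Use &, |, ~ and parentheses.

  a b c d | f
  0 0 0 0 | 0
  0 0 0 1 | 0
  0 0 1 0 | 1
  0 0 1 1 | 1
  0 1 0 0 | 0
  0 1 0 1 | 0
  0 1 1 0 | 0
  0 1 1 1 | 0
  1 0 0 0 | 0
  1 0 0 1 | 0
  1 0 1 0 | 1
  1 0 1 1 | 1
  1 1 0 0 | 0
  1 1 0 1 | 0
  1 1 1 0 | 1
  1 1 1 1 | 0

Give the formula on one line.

(((~d & (d | a)) | (~b | ~c)) & c)

  ~d = 1010101010101010
  (d | a) = 0101010111111111
  (~d & (d | a)) = 0000000010101010
  ~b = 1111000011110000
  ~c = 1100110011001100
  (~b | ~c) = 1111110011111100
  ((~d & (d | a)) | (~b | ~c)) = 1111110011111110
  (((~d & (d | a)) | (~b | ~c)) & c) = 0011000000110010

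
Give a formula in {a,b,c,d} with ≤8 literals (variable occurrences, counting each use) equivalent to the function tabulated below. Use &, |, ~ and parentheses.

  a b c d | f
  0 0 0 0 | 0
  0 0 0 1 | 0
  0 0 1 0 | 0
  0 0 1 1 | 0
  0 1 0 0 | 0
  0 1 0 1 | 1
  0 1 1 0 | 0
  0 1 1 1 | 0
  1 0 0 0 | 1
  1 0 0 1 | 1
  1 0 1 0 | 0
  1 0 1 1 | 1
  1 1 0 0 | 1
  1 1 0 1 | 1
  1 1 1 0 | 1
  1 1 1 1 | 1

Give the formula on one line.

  ~c = 1100110011001100
  (a & ~c) = 0000000011001100
  ((a & ~c) | d) = 0101010111011101
  (a & b) = 0000000000001111
  (((a & ~c) | d) | (a & b)) = 0101010111011111
  (~c & b) = 0000110000001100
  ((~c & b) | a) = 0000110011111111
  ((((a & ~c) | d) | (a & b)) & ((~c & b) | a)) = 0000010011011111

((((a & ~c) | d) | (a & b)) & ((~c & b) | a))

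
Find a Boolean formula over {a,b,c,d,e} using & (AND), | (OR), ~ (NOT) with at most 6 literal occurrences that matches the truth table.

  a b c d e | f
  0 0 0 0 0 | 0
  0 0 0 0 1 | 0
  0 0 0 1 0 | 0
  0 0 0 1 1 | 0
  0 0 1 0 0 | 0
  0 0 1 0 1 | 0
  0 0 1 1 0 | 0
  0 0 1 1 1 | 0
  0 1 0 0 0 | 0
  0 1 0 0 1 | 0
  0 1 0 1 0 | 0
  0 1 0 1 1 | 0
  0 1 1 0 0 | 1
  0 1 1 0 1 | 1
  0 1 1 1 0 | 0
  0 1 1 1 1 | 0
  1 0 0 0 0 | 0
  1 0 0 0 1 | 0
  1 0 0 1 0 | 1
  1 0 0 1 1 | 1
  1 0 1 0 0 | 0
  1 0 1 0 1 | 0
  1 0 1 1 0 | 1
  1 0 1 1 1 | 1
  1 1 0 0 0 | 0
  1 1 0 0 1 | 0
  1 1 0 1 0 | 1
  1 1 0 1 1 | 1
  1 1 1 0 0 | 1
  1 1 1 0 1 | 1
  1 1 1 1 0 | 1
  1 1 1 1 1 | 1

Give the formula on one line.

((~d | a) & (d | (b & c)))

  ~d = 11001100110011001100110011001100
  (~d | a) = 11001100110011001111111111111111
  (b & c) = 00000000000011110000000000001111
  (d | (b & c)) = 00110011001111110011001100111111
  ((~d | a) & (d | (b & c))) = 00000000000011000011001100111111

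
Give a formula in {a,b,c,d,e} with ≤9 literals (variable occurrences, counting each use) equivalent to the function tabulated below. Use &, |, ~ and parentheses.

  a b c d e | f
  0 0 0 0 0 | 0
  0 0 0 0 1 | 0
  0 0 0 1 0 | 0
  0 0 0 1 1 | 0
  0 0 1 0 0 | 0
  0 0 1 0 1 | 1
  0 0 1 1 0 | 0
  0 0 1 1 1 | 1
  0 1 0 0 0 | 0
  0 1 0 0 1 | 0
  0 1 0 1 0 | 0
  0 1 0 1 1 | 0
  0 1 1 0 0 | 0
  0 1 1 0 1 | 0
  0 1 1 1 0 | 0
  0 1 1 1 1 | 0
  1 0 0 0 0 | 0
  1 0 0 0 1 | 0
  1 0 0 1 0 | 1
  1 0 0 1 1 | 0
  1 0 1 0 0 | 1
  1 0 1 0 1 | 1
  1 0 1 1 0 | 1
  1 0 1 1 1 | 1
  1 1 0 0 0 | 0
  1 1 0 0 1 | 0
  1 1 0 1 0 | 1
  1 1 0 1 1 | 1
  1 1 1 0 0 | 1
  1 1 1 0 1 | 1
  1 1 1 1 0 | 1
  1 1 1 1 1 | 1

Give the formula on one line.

(((((~e | ~d) | (b & a)) & d) | c) & ((~b & e) | a))

  ~e = 10101010101010101010101010101010
  ~d = 11001100110011001100110011001100
  (~e | ~d) = 11101110111011101110111011101110
  (b & a) = 00000000000000000000000011111111
  ((~e | ~d) | (b & a)) = 11101110111011101110111011111111
  (((~e | ~d) | (b & a)) & d) = 00100010001000100010001000110011
  ((((~e | ~d) | (b & a)) & d) | c) = 00101111001011110010111100111111
  ~b = 11111111000000001111111100000000
  (~b & e) = 01010101000000000101010100000000
  ((~b & e) | a) = 01010101000000001111111111111111
  (((((~e | ~d) | (b & a)) & d) | c) & ((~b & e) | a)) = 00000101000000000010111100111111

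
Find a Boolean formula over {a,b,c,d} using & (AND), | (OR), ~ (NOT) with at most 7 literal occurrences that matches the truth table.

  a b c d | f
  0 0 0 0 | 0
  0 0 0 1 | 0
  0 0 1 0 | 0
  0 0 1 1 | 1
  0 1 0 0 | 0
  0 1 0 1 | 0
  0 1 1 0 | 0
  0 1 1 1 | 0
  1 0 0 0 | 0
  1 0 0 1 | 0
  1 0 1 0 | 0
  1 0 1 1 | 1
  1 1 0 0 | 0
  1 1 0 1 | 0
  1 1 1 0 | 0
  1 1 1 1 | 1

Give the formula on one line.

  ~b = 1111000011110000
  (~b | a) = 1111000011111111
  ((~b | a) & c) = 0011000000110011
  (((~b | a) & c) & d) = 0001000000010001

(((~b | a) & c) & d)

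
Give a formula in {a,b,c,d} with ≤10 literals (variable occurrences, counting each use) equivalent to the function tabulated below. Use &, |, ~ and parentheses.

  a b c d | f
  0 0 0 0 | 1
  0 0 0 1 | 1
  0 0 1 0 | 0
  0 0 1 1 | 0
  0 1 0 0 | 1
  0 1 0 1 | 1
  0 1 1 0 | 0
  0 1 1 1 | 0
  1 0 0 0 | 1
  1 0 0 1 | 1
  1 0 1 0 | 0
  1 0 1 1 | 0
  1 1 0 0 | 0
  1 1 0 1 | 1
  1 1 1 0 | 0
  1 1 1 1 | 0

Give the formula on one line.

  ~c = 1100110011001100
  ~d = 1010101010101010
  (~c | ~d) = 1110111011101110
  (d | ~c) = 1101110111011101
  ((~c | ~d) & (d | ~c)) = 1100110011001100
  ~b = 1111000011110000
  (d | c) = 0111011101110111
  ~a = 1111111100000000
  (~a | d) = 1111111101010101
  ((d | c) | (~a | d)) = 1111111101110111
  (~b | ((d | c) | (~a | d))) = 1111111111110111
  (((~c | ~d) & (d | ~c)) & (~b | ((d | c) | (~a | d)))) = 1100110011000100

(((~c | ~d) & (d | ~c)) & (~b | ((d | c) | (~a | d))))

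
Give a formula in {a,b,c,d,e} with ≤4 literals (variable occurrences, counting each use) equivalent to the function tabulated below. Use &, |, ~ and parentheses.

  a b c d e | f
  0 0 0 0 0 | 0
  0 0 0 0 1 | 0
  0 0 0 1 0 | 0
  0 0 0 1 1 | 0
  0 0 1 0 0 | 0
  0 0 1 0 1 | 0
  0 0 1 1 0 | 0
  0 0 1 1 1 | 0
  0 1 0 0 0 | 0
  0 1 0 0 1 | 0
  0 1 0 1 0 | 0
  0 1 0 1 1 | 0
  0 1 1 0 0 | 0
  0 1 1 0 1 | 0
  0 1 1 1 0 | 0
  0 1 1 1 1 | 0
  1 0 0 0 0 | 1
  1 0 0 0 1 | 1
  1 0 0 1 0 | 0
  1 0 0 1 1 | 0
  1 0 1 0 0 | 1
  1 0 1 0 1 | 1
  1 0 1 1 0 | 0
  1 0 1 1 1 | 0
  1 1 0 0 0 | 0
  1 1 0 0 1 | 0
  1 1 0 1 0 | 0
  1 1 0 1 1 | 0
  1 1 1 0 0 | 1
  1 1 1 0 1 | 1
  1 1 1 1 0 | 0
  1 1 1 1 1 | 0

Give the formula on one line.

  ~b = 11111111000000001111111100000000
  (c | ~b) = 11111111000011111111111100001111
  ~d = 11001100110011001100110011001100
  (~d & a) = 00000000000000001100110011001100
  ((c | ~b) & (~d & a)) = 00000000000000001100110000001100

((c | ~b) & (~d & a))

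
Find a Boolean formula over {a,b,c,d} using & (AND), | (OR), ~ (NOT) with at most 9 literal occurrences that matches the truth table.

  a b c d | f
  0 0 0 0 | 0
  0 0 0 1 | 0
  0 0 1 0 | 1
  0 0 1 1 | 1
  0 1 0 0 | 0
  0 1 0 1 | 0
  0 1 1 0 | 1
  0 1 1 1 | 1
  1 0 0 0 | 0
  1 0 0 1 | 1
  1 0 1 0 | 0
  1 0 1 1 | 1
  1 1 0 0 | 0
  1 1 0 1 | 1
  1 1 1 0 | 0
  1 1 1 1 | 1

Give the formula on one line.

((d | (~c | ~a)) & (c | (a & (d | (~a & (~c | ~d))))))

  ~c = 1100110011001100
  ~a = 1111111100000000
  (~c | ~a) = 1111111111001100
  (d | (~c | ~a)) = 1111111111011101
  ~d = 1010101010101010
  (~c | ~d) = 1110111011101110
  (~a & (~c | ~d)) = 1110111000000000
  (d | (~a & (~c | ~d))) = 1111111101010101
  (a & (d | (~a & (~c | ~d)))) = 0000000001010101
  (c | (a & (d | (~a & (~c | ~d))))) = 0011001101110111
  ((d | (~c | ~a)) & (c | (a & (d | (~a & (~c | ~d)))))) = 0011001101010101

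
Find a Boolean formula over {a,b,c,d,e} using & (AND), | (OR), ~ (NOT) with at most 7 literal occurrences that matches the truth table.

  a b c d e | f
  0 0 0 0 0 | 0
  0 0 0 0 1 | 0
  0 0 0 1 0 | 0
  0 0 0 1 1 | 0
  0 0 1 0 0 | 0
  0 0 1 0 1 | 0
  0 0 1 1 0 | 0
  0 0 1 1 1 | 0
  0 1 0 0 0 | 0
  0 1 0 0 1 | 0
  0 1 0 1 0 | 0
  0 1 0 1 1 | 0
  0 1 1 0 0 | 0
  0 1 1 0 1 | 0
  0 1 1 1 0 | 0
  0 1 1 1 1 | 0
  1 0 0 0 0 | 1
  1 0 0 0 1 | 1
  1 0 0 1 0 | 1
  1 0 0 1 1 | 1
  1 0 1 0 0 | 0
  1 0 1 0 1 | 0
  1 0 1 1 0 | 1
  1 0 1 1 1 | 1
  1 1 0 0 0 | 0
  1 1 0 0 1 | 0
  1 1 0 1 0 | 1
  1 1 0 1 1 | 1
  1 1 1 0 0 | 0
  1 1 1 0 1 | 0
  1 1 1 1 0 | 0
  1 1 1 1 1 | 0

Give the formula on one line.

  ~b = 11111111000000001111111100000000
  ~c = 11110000111100001111000011110000
  (~b | ~c) = 11111111111100001111111111110000
  (~c & ~b) = 11110000000000001111000000000000
  (d | (~c & ~b)) = 11110011001100111111001100110011
  (a & (d | (~c & ~b))) = 00000000000000001111001100110011
  ((~b | ~c) & (a & (d | (~c & ~b)))) = 00000000000000001111001100110000

((~b | ~c) & (a & (d | (~c & ~b))))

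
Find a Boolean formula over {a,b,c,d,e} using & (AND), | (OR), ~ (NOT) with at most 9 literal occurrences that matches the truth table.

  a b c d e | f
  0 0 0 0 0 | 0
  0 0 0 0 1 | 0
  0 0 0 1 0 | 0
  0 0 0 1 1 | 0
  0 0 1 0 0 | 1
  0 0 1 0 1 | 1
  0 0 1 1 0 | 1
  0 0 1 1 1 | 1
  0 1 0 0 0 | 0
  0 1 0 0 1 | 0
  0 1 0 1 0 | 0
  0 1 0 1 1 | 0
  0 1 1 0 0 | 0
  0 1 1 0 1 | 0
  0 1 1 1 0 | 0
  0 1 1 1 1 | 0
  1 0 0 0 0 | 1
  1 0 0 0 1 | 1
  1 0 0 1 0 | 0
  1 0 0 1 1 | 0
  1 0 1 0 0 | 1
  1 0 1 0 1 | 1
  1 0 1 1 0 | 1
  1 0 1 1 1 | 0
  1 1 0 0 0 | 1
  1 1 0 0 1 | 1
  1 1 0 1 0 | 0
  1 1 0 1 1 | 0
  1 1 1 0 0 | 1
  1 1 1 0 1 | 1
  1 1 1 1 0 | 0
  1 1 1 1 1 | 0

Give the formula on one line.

  ~d = 11001100110011001100110011001100
  (~d & a) = 00000000000000001100110011001100
  ~e = 10101010101010101010101010101010
  ~a = 11111111111111110000000000000000
  (~e | ~a) = 11111111111111111010101010101010
  (b | c) = 00001111111111110000111111111111
  ~b = 11111111000000001111111100000000
  ((b | c) & ~b) = 00001111000000000000111100000000
  ((~e | ~a) & ((b | c) & ~b)) = 00001111000000000000101000000000
  ((~d & a) | ((~e | ~a) & ((b | c) & ~b))) = 00001111000000001100111011001100

((~d & a) | ((~e | ~a) & ((b | c) & ~b)))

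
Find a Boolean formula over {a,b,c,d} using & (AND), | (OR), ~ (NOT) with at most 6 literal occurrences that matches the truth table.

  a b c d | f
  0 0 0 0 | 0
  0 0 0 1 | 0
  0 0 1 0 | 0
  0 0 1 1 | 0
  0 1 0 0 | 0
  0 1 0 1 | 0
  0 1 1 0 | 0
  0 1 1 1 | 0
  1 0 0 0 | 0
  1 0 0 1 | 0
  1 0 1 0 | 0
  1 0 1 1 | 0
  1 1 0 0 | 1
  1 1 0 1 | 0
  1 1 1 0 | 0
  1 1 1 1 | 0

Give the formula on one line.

  ~c = 1100110011001100
  ~d = 1010101010101010
  (~c & ~d) = 1000100010001000
  (b & a) = 0000000000001111
  ((~c & ~d) & (b & a)) = 0000000000001000

((~c & ~d) & (b & a))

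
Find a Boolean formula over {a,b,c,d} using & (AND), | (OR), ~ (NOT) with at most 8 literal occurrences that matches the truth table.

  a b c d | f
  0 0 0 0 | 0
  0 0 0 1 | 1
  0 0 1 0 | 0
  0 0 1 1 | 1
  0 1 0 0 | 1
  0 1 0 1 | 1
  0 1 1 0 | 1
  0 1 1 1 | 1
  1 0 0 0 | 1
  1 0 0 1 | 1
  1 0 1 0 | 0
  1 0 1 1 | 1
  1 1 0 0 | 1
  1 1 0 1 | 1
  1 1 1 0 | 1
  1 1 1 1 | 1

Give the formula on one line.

  (a | d) = 0101010111111111
  ~c = 1100110011001100
  (d | ~c) = 1101110111011101
  ((a | d) & (d | ~c)) = 0101010111011101
  (((a | d) & (d | ~c)) | b) = 0101111111011111

(((a | d) & (d | ~c)) | b)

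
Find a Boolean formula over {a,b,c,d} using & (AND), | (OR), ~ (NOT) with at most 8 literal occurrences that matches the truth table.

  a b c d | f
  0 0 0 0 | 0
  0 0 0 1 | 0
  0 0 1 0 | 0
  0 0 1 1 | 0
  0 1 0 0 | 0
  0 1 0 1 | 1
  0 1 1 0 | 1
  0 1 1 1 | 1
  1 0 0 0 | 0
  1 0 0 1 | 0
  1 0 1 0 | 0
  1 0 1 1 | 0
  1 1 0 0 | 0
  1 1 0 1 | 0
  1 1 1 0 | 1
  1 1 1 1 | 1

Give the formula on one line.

(b & (((~a | (~d & b)) & d) | c))

  ~a = 1111111100000000
  ~d = 1010101010101010
  (~d & b) = 0000101000001010
  (~a | (~d & b)) = 1111111100001010
  ((~a | (~d & b)) & d) = 0101010100000000
  (((~a | (~d & b)) & d) | c) = 0111011100110011
  (b & (((~a | (~d & b)) & d) | c)) = 0000011100000011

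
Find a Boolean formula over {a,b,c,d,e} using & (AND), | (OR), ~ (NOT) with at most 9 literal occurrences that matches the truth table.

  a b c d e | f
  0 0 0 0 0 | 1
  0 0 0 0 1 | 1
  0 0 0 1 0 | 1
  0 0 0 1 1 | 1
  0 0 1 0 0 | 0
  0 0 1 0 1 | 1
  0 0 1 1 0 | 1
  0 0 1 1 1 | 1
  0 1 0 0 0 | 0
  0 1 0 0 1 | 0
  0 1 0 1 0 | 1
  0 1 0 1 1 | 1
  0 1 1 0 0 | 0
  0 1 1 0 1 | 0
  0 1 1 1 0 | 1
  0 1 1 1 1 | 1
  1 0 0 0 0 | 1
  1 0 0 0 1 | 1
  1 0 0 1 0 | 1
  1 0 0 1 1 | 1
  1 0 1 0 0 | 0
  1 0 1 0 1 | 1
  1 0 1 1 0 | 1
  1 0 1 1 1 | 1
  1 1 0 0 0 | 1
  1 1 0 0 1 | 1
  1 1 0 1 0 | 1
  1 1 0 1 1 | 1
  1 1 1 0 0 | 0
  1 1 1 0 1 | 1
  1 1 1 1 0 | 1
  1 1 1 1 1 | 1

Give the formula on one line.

((d | (a & (e & ~d))) | ((a & ~c) | ((e | ~c) & ~b)))

  ~d = 11001100110011001100110011001100
  (e & ~d) = 01000100010001000100010001000100
  (a & (e & ~d)) = 00000000000000000100010001000100
  (d | (a & (e & ~d))) = 00110011001100110111011101110111
  ~c = 11110000111100001111000011110000
  (a & ~c) = 00000000000000001111000011110000
  (e | ~c) = 11110101111101011111010111110101
  ~b = 11111111000000001111111100000000
  ((e | ~c) & ~b) = 11110101000000001111010100000000
  ((a & ~c) | ((e | ~c) & ~b)) = 11110101000000001111010111110000
  ((d | (a & (e & ~d))) | ((a & ~c) | ((e | ~c) & ~b))) = 11110111001100111111011111110111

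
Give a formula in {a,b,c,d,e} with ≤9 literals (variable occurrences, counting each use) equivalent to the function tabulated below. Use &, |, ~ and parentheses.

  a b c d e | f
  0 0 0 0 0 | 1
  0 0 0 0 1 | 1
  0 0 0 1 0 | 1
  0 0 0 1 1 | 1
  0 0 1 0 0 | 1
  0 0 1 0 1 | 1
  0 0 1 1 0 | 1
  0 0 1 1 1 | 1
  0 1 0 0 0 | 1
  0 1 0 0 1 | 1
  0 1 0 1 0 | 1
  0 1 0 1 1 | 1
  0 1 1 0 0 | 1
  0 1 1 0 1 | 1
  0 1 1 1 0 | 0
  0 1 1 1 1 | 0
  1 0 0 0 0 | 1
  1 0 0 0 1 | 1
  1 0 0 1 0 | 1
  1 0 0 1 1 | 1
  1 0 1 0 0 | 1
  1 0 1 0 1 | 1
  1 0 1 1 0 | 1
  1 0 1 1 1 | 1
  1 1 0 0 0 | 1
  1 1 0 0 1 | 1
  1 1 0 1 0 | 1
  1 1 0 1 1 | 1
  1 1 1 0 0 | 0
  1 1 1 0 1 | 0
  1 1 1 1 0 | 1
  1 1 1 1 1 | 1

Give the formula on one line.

((~b | (a & (d | ~b))) | (~c | ((~a | ~b) & ~d)))

  ~b = 11111111000000001111111100000000
  (d | ~b) = 11111111001100111111111100110011
  (a & (d | ~b)) = 00000000000000001111111100110011
  (~b | (a & (d | ~b))) = 11111111000000001111111100110011
  ~c = 11110000111100001111000011110000
  ~a = 11111111111111110000000000000000
  (~a | ~b) = 11111111111111111111111100000000
  ~d = 11001100110011001100110011001100
  ((~a | ~b) & ~d) = 11001100110011001100110000000000
  (~c | ((~a | ~b) & ~d)) = 11111100111111001111110011110000
  ((~b | (a & (d | ~b))) | (~c | ((~a | ~b) & ~d))) = 11111111111111001111111111110011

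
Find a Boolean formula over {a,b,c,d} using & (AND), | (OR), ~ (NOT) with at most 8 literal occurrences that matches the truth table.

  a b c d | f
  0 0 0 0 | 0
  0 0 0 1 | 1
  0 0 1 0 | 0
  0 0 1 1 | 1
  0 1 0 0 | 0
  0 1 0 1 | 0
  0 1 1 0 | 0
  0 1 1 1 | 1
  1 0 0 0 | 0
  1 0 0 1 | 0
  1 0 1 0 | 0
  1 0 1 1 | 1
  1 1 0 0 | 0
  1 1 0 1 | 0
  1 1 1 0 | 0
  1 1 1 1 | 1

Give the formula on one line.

((~b & ((~a | b) & d)) | (d & c))

  ~b = 1111000011110000
  ~a = 1111111100000000
  (~a | b) = 1111111100001111
  ((~a | b) & d) = 0101010100000101
  (~b & ((~a | b) & d)) = 0101000000000000
  (d & c) = 0001000100010001
  ((~b & ((~a | b) & d)) | (d & c)) = 0101000100010001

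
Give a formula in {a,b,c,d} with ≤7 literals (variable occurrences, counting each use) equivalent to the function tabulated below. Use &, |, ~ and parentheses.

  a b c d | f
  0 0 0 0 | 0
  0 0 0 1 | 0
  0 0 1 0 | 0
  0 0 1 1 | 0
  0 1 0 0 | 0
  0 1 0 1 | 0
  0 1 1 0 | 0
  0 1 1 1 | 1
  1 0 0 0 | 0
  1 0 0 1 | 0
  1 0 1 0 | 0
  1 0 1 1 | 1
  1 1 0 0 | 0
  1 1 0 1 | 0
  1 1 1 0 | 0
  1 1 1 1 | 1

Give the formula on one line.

((b | a) & ((~c | d) & c))

  (b | a) = 0000111111111111
  ~c = 1100110011001100
  (~c | d) = 1101110111011101
  ((~c | d) & c) = 0001000100010001
  ((b | a) & ((~c | d) & c)) = 0000000100010001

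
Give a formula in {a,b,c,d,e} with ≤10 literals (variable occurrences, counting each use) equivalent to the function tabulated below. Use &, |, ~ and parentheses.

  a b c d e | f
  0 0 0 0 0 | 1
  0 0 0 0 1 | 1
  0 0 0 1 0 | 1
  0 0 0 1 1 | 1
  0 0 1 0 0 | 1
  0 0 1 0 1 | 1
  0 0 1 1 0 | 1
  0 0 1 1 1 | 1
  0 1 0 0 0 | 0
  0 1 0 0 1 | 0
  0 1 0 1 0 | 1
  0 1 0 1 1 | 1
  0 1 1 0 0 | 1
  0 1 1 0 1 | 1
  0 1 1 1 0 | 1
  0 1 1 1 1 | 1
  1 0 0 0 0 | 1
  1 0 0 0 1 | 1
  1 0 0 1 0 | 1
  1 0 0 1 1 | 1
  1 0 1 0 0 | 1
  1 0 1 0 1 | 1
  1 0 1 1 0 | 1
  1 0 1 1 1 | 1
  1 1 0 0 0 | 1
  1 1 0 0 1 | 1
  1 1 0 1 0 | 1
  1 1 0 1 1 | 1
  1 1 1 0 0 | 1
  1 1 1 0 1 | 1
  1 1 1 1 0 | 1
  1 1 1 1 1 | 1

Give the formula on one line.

  ~d = 11001100110011001100110011001100
  (b & ~d) = 00000000110011000000000011001100
  (a & (b & ~d)) = 00000000000000000000000011001100
  ((a & (b & ~d)) | c) = 00001111000011110000111111001111
  ~b = 11111111000000001111111100000000
  (~b | c) = 11111111000011111111111100001111
  (c | ~d) = 11001111110011111100111111001111
  ((~b | c) & (c | ~d)) = 11001111000011111100111100001111
  (((~b | c) & (c | ~d)) | d) = 11111111001111111111111100111111
  (((a & (b & ~d)) | c) | (((~b | c) & (c | ~d)) | d)) = 11111111001111111111111111111111

(((a & (b & ~d)) | c) | (((~b | c) & (c | ~d)) | d))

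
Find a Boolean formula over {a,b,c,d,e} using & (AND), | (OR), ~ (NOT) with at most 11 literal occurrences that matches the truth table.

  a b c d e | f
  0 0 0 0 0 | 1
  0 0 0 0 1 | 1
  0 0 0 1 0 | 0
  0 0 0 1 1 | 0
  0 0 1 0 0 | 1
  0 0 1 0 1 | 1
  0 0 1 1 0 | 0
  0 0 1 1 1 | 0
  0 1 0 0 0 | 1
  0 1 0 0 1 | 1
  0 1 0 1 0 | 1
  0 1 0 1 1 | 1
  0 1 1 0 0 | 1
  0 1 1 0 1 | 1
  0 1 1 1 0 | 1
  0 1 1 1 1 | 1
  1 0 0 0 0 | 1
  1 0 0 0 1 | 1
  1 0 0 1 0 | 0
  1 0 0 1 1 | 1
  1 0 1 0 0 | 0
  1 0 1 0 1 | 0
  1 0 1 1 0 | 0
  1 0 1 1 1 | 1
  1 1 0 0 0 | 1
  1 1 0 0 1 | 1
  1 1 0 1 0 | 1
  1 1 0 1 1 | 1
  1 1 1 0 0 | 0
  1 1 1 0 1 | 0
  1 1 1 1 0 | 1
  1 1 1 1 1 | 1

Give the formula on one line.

((~d & (~c | ~a)) | (d & ((b | a) & (e | b))))

  ~d = 11001100110011001100110011001100
  ~c = 11110000111100001111000011110000
  ~a = 11111111111111110000000000000000
  (~c | ~a) = 11111111111111111111000011110000
  (~d & (~c | ~a)) = 11001100110011001100000011000000
  (b | a) = 00000000111111111111111111111111
  (e | b) = 01010101111111110101010111111111
  ((b | a) & (e | b)) = 00000000111111110101010111111111
  (d & ((b | a) & (e | b))) = 00000000001100110001000100110011
  ((~d & (~c | ~a)) | (d & ((b | a) & (e | b)))) = 11001100111111111101000111110011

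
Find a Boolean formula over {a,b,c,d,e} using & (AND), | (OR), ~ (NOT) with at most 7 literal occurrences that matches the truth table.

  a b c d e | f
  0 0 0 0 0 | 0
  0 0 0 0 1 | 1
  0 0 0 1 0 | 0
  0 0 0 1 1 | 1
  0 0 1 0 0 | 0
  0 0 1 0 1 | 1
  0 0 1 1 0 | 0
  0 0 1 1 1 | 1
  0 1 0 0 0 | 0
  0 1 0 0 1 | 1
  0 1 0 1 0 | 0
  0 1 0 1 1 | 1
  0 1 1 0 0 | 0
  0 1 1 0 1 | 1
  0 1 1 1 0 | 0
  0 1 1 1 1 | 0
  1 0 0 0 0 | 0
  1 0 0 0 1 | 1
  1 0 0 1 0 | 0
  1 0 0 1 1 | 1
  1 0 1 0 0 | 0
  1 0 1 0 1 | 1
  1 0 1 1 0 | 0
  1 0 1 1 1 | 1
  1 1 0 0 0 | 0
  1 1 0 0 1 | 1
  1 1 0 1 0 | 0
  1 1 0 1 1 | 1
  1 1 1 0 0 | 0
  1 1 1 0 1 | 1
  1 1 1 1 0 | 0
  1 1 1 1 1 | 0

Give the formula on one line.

  ~d = 11001100110011001100110011001100
  (~d & b) = 00000000110011000000000011001100
  ~c = 11110000111100001111000011110000
  ~b = 11111111000000001111111100000000
  (~c | ~b) = 11111111111100001111111111110000
  ((~d & b) | (~c | ~b)) = 11111111111111001111111111111100
  (e & ((~d & b) | (~c | ~b))) = 01010101010101000101010101010100

(e & ((~d & b) | (~c | ~b)))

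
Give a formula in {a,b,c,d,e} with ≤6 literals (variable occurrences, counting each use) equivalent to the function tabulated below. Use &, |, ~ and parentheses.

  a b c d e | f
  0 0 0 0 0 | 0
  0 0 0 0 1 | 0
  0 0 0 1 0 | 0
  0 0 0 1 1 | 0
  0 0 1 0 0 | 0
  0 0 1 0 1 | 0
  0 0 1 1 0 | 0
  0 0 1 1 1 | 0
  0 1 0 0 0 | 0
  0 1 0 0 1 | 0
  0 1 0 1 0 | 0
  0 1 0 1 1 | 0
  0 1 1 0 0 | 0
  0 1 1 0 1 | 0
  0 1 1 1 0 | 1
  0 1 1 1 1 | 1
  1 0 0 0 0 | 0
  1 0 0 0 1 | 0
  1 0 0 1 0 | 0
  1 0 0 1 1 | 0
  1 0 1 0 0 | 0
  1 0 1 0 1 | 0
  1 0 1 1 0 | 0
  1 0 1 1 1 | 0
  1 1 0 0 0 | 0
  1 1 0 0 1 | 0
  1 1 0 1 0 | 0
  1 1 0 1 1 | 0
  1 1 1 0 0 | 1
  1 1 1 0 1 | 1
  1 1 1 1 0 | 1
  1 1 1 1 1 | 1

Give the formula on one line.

  (c & d) = 00000011000000110000001100000011
  (a | (c & d)) = 00000011000000111111111111111111
  (c & b) = 00000000000011110000000000001111
  ((a | (c & d)) & (c & b)) = 00000000000000110000000000001111

((a | (c & d)) & (c & b))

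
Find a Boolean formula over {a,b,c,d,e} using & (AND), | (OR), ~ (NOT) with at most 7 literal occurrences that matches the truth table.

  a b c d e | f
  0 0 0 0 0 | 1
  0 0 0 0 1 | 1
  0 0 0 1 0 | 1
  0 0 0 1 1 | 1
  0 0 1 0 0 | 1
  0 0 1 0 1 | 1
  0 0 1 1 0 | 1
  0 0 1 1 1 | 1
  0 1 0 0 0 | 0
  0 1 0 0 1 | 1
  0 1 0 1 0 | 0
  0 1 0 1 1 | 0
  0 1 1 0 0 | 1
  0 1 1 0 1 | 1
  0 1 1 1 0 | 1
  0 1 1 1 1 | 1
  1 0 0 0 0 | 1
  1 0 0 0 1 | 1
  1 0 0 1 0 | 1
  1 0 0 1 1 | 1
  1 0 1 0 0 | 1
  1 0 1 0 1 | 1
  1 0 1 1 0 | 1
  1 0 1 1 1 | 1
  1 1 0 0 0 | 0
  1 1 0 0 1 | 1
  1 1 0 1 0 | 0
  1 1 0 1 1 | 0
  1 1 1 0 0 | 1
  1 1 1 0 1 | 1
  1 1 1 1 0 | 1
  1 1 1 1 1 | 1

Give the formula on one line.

((((~d | (b & c)) & (c | e)) | c) | ~b)

  ~d = 11001100110011001100110011001100
  (b & c) = 00000000000011110000000000001111
  (~d | (b & c)) = 11001100110011111100110011001111
  (c | e) = 01011111010111110101111101011111
  ((~d | (b & c)) & (c | e)) = 01001100010011110100110001001111
  (((~d | (b & c)) & (c | e)) | c) = 01001111010011110100111101001111
  ~b = 11111111000000001111111100000000
  ((((~d | (b & c)) & (c | e)) | c) | ~b) = 11111111010011111111111101001111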